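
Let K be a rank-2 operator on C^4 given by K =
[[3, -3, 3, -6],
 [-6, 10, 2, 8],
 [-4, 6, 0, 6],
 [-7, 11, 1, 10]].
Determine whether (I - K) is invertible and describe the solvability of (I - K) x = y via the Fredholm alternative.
(I - K) is invertible (det(I - K) = -16 ≠ 0), so for every y in C^4 the equation (I - K) x = y has a unique solution.

K has rank 2 and factors as K = U V^T = u1 v1^T + u2 v2^T with u1 = (3, -2, -2, -3), v1 = (2, -3, 0, -3), u2 = (-3, -2, 0, -1), v2 = (1, -2, -1, -1) (multiplying out reproduces the displayed K). The nonzero eigenvalues of U V^T coincide with those of the 2 x 2 matrix G = V^T U = [[v1·u1, v1·u2], [v2·u1, v2·u2]] = [[21, 3], [12, 2]], and by the Sylvester determinant identity det(I_4 - U V^T) = det(I_2 - V^T U) = det([[-20, -3], [-12, -1]]) = (-20)(-1) - (-3)(-12) = -16. (Direct check: I - K =
[[-2, 3, -3, 6],
 [6, -9, -2, -8],
 [4, -6, 1, -6],
 [7, -11, -1, -9]]
has determinant -16.) The finite-dimensional Fredholm alternative says: either (I - K) is invertible, or ker(I - K) ≠ {0} and then range(I - K) = ker((I - K)^*)^⊥, with dim ker(I - K) = dim ker((I - K)^*). Since det(I - K) ≠ 0, 1 is not an eigenvalue of K and ker(I - K) = {0}, so we are in the first case: for every y there is a unique x = (I - K)^(-1) y. (Explicitly, by the Woodbury identity, (I - U V^T)^(-1) = I + U (I_2 - G)^(-1) V^T.)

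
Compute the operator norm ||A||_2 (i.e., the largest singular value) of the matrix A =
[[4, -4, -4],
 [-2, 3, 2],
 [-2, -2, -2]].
||A||_2 ≈ 8.1439 (= sqrt(largest eigenvalue of A^T A))

||A||_2 = sigma_max(A) = sqrt(lambda_max(A^T A)). Form the symmetric matrix M = A^T A =
[[24, -18, -16],
 [-18, 29, 26],
 [-16, 26, 24]].
Its characteristic polynomial (trace, sum of principal 2x2 minors, determinant of M give the coefficients) is
  p(λ) = det(λ I - M) = λ^3 - 77λ^2 + 712λ - 256.
No integer candidate from the rational root theorem (±divisors of 256) is a root, so the roots are irrational. The cubic discriminant is Δ = 1345264192 > 0, so there are three distinct real roots. p(0) = -256 and p(1) = 380 have opposite signs, so a root lies in (0, 1); Newton's method refines it to λ ≈ 0.3747. p(10) = 164 and p(11) = -410 have opposite signs, so a root lies in (10, 11); Newton's method refines it to λ ≈ 10.3025. p(66) = -1180 and p(67) = 2558 have opposite signs, so a root lies in (66, 67); Newton's method refines it to λ ≈ 66.3228. Check (Vieta): the three roots sum to 77, matching tr M = 77.
So the eigenvalues of A^T A are ≈ 0.3747, 10.3025, 66.3228 (all ≥ 0, as they must be for A^T A). The largest is λ_max ≈ 66.3228, hence ||A||_2 = sqrt(λ_max) ≈ 8.1439.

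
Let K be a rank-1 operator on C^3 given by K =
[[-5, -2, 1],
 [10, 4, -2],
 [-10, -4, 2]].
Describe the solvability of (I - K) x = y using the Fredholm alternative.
(I - K) is singular (det(I - K) = 0, i.e. 1 ∈ sigma(K)). (I - K) x = y is solvable iff y ⊥ ker((I - K)^*) = span{(-5, -2, 1)}, i.e. iff -5y_1 - 2y_2 + y_3 = 0. When solvable, the solutions are x = y + c·(1, -2, 2), c arbitrary (ker(I - K) = span{(1, -2, 2)}, dimension 1).

K has rank 1, so it is an outer product K = u v^T: every row of K is a multiple of one row vector. Reading off the entries, u = (1, -2, 2) and v = (-5, -2, 1) (row i of K equals u_i·v^T). A rank-one matrix u v^T satisfies K u = u (v·u) and kills the (2)-dimensional subspace v^⊥, so its characteristic polynomial is lambda^2 (lambda - v·u) with v·u = tr K = 1. Hence the eigenvalues of I - K are 1 (multiplicity 2) and 1 - (1) = 0, so det(I - K) = 0. (Direct check: I - K =
[[6, 2, -1],
 [-10, -3, 2],
 [10, 4, -1]]
has determinant 0.) So 1 is an eigenvalue of K and (I - K) is not invertible. The finite-dimensional Fredholm alternative says: either (I - K) is invertible, or ker(I - K) ≠ {0} and then range(I - K) = ker((I - K)^*)^⊥, with dim ker(I - K) = dim ker((I - K)^*). We are in the second case, so we need both kernels. Kernel of I - K: (I - K) u = u - u (v·u) = u - u = 0, so ker(I - K) = span{u} = span{(1, -2, 2)} (it is exactly 1-dimensional because rank(I - K) = 2). Kernel of the adjoint: K is real, so (I - K)^* = I - K^T = I - v u^T, and (I - v u^T) v = v - v (u·v) = 0; hence ker((I - K)^*) = span{v} = span{(-5, -2, 1)}. Therefore (I - K) x = y is solvable iff <y, v> = 0, i.e. iff -5y_1 - 2y_2 + y_3 = 0. When this holds, K y = u (v·y) = 0, so (I - K) y = y and x = y is a particular solution; the full solution set is the line x = y + c·u = y + c·(1, -2, 2), c ∈ C.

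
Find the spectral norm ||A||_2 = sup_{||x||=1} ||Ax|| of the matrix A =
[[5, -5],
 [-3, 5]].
||A||_2 = sqrt((84 + sqrt(6656))/2) ≈ 9.099 (= sqrt(largest eigenvalue of A^T A))

||A||_2 = sigma_max(A) = sqrt(lambda_max(A^T A)). Form the symmetric matrix M = A^T A =
[[34, -40],
 [-40, 50]].
Its characteristic polynomial (trace, determinant of M give the coefficients) is
  p(λ) = det(λ I - M) = λ^2 - 84λ + 100.
For λ^2 - 84λ + 100 the discriminant is 6656. It is nonnegative but not a perfect square, so the roots are real and irrational: λ = (84 ± sqrt(6656))/2 ≈ 82.7922, 1.2078.
So the eigenvalues of A^T A are ≈ 1.2078, 82.7922 (all ≥ 0, as they must be for A^T A). The largest is λ_max = (84 + sqrt(6656))/2 ≈ 82.7922, hence ||A||_2 = sqrt(λ_max) = sqrt((84 + sqrt(6656))/2) ≈ 9.099.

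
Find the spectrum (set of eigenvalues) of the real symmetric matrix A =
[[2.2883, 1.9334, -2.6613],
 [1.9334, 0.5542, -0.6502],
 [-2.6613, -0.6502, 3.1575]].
sigma(A) ≈ {-1, 1, 6}

A is real symmetric, so its spectrum consists of real eigenvalues. Expanding the characteristic polynomial of the displayed matrix gives
  det(λ I - A) = p(λ) = λ^3 + (-6)λ^2 + (-1)λ + (6).
Solving p(λ) = 0 yields eigenvalues ≈ -1, 1, 6. (A is shown rounded to 4 decimals, so these recover the underlying integer eigenvalues to within that precision.)
Verification: the trace of A = 6 equals the sum of eigenvalues 6, and det(A) ≈ -6.0001 matches the eigenvalue product -6.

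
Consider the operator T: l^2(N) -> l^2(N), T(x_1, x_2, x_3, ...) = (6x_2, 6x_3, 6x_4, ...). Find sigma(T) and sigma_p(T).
sigma(T) = closed disk {z in C : |z| ≤ 6}; sigma_p(T) = open disk {z in C : |z| < 6}

Note T = 6·V where V is the unit left shift (V x)_k = x_{k+1}; so sigma(T) = 6·sigma(V) and ||T|| = 6||V||. ||T x||^2 = 36sum_{k≥2} |x_k|^2 ≤ 36||x||^2, with equality on {x : x_1 = 0}, so ||T|| = 6. For any lambda with |lambda| < 6, set r = lambda/6 (|r| < 1); the vector x = (1, r, r^2, ...) is in l^2 and satisfies T x = 6(r, r^2, ...) = lambda x, so lambda is an eigenvalue. On the boundary |lambda| = 6 the geometric series diverges, so no l^2 eigenvector exists, but these lambda lie in the approximate point spectrum. Hence sigma(T) is the closed disk of radius 6 and sigma_p(T) is the open disk.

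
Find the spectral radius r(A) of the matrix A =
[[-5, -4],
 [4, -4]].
r(A) = 6

The eigenvalues of A are the roots of its characteristic polynomial. With M = A (coefficients from the trace and determinant):
  p(λ) = det(λ I - M) = λ^2 + 9λ + 36.
For λ^2 + 9λ + 36 the discriminant is -63. It is negative, so the roots are the complex-conjugate pair λ = -9/2 ± (sqrt(63)/2) i ≈ -4.5 ± 3.9686i. For a conjugate pair the product of the roots equals the constant term, so |λ|^2 = 36 and |λ| = sqrt(36) = 6.
Thus the eigenvalues (to 4 decimals) are -4.5 ± 3.9686i (modulus 6). The spectral radius is the largest modulus: r(A) = 6. (Cross-check: r(A) ≤ ||A||_2 ≈ 6.5208; equality holds whenever A is normal, though it can also hold for some non-normal A.)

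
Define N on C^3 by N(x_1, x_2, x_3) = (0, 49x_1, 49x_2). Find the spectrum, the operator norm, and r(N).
sigma(N) = {0}; ||N|| = 49; r(N) = 0. (N is nilpotent with N^3 = 0.)

On C^3, N is a strictly lower-triangular matrix with 49 on the subdiagonal and zeros elsewhere, so its characteristic polynomial is lambda^3 and every eigenvalue is 0: sigma(N) = {0}. For the operator norm, N e_i = 49e_{i+1} for i = 1, ..., 2 and N e_3 = 0, so the singular values of N are 49 (with multiplicity 2) and 0; hence ||N|| = 49. The spectral radius r(N) = max|lambda| = 0. Note ||N|| > r(N) — characteristic of non-normal nilpotent operators. Indeed N^3 = 0.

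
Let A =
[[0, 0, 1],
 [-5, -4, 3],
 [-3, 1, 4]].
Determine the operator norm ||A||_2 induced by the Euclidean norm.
||A||_2 ≈ 8.0176 (= sqrt(largest eigenvalue of A^T A))

||A||_2 = sigma_max(A) = sqrt(lambda_max(A^T A)). Form the symmetric matrix M = A^T A =
[[34, 17, -27],
 [17, 17, -8],
 [-27, -8, 26]].
Its characteristic polynomial (trace, sum of principal 2x2 minors, determinant of M give the coefficients) is
  p(λ) = det(λ I - M) = λ^3 - 77λ^2 + 822λ - 289.
No integer candidate from the rational root theorem (±divisors of 289) is a root, so the roots are irrational. The cubic discriminant is Δ = 1583729617 > 0, so there are three distinct real roots. p(0) = -289 and p(1) = 457 have opposite signs, so a root lies in (0, 1); Newton's method refines it to λ ≈ 0.3639. p(12) = 215 and p(13) = -419 have opposite signs, so a root lies in (12, 13); Newton's method refines it to λ ≈ 12.3534. p(64) = -929 and p(65) = 2441 have opposite signs, so a root lies in (64, 65); Newton's method refines it to λ ≈ 64.2827. Check (Vieta): the three roots sum to 77, matching tr M = 77.
So the eigenvalues of A^T A are ≈ 0.3639, 12.3534, 64.2827 (all ≥ 0, as they must be for A^T A). The largest is λ_max ≈ 64.2827, hence ||A||_2 = sqrt(λ_max) ≈ 8.0176.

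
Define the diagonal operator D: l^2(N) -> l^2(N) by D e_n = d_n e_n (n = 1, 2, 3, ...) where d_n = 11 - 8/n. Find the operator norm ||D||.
||D|| = 11

For a diagonal operator on l^2 with entries d_n, ||D|| = sup_n |d_n|. Here d_1 = 3, d_2 = 7, ..., and d_n = 11 - 8/n increases monotonically toward 11. All terms lie in [3, 11), so |d_n| = d_n and the supremum is the limit 11, which is not attained by any individual d_n. Hence ||D|| = 11.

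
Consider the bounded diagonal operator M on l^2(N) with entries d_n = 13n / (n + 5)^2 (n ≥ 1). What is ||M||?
||M|| = 13/20 (attained at n = 5)

For M diagonal, ||M|| = sup_n |d_n|. Treat f(x) = 13x / (x + 5)^2 for real x > 0. By the quotient rule, f'(x) = 13(5 - x)/(x + 5)^3, which is positive for x < 5 and negative for x > 5. So f has a unique maximum at x = 5, and since 5 is a positive integer, the supremum over n ≥ 1 is attained at n = 5: d_5 = 13·5/(5 + 5)^2 = 13·5/100 = 13/20. Hence ||M|| = 13/20.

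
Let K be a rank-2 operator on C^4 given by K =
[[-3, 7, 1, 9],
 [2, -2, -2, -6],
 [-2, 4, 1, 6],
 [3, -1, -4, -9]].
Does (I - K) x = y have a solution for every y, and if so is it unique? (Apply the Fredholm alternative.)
(I - K) is invertible (det(I - K) = 38 ≠ 0), so for every y in C^4 the equation (I - K) x = y has a unique solution.

K has rank 2 and factors as K = U V^T = u1 v1^T + u2 v2^T with u1 = (2, 0, 1, 1), v1 = (0, 2, -1, 0), u2 = (-3, 2, -2, 3), v2 = (1, -1, -1, -3) (multiplying out reproduces the displayed K). The nonzero eigenvalues of U V^T coincide with those of the 2 x 2 matrix G = V^T U = [[v1·u1, v1·u2], [v2·u1, v2·u2]] = [[-1, 6], [-2, -12]], and by the Sylvester determinant identity det(I_4 - U V^T) = det(I_2 - V^T U) = det([[2, -6], [2, 13]]) = (2)(13) - (-6)(2) = 38. (Direct check: I - K =
[[4, -7, -1, -9],
 [-2, 3, 2, 6],
 [2, -4, 0, -6],
 [-3, 1, 4, 10]]
has determinant 38.) The finite-dimensional Fredholm alternative says: either (I - K) is invertible, or ker(I - K) ≠ {0} and then range(I - K) = ker((I - K)^*)^⊥, with dim ker(I - K) = dim ker((I - K)^*). Since det(I - K) ≠ 0, 1 is not an eigenvalue of K and ker(I - K) = {0}, so we are in the first case: for every y there is a unique x = (I - K)^(-1) y. (Explicitly, by the Woodbury identity, (I - U V^T)^(-1) = I + U (I_2 - G)^(-1) V^T.)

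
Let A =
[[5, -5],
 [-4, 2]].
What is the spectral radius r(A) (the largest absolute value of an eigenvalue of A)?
r(A) = (7 + sqrt(89))/2 ≈ 8.217

The eigenvalues of A are the roots of its characteristic polynomial. With M = A (coefficients from the trace and determinant):
  p(λ) = det(λ I - M) = λ^2 - 7λ - 10.
For λ^2 - 7λ - 10 the discriminant is 89. It is nonnegative but not a perfect square, so the roots are real and irrational: λ = (7 ± sqrt(89))/2 ≈ 8.217, -1.217.
Thus the eigenvalues (to 4 decimals) are 8.217 (modulus 8.217); -1.217 (modulus 1.217). The spectral radius is the largest modulus: r(A) = (7 + sqrt(89))/2 ≈ 8.217. (Cross-check: r(A) ≤ ||A||_2 ≈ 8.279; equality holds whenever A is normal, though it can also hold for some non-normal A.)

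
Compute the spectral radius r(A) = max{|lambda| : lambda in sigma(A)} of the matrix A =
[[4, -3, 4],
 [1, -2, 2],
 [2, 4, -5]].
r(A) ≈ 7.1054

The eigenvalues of A are the roots of its characteristic polynomial. With M = A (coefficients from the trace, the sum of principal 2x2 minors, and det A):
  p(λ) = det(λ I - M) = λ^3 + 3λ^2 - 31λ - 13.
No integer candidate from the rational root theorem (±divisors of 13) is a root, so the roots are irrational. The cubic discriminant is Δ = 146416 > 0, so there are three distinct real roots. p(-8) = -85 and p(-7) = 8 have opposite signs, so a root lies in (-8, -7); Newton's method refines it to λ ≈ -7.1054. p(-1) = 20 and p(0) = -13 have opposite signs, so a root lies in (-1, 0); Newton's method refines it to λ ≈ -0.4056. p(4) = -25 and p(5) = 32 have opposite signs, so a root lies in (4, 5); Newton's method refines it to λ ≈ 4.511. Check (Vieta): the three roots sum to -3, matching tr M = -3.
Thus the eigenvalues (to 4 decimals) are -7.1054 (modulus 7.1054); -0.4056 (modulus 0.4056); 4.511 (modulus 4.511). The spectral radius is the largest modulus: r(A) ≈ 7.1054. (Cross-check: r(A) ≤ ||A||_2 ≈ 8.7008; equality holds whenever A is normal, though it can also hold for some non-normal A.)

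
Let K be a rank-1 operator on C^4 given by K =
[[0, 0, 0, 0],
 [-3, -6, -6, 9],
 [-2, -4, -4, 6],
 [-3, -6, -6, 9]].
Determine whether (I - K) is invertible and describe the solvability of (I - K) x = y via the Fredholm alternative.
(I - K) is invertible (det(I - K) = 2 ≠ 0), so for every y in C^4 the equation (I - K) x = y has a unique solution.

K has rank 1, so it is an outer product K = u v^T: every row of K is a multiple of one row vector. Reading off the entries, u = (0, -3, -2, -3) and v = (1, 2, 2, -3) (row i of K equals u_i·v^T). A rank-one matrix u v^T satisfies K u = u (v·u) and kills the (3)-dimensional subspace v^⊥, so its characteristic polynomial is lambda^3 (lambda - v·u) with v·u = tr K = -1. Hence the eigenvalues of I - K are 1 (multiplicity 3) and 1 - (-1) = 2, so det(I - K) = 2. (Direct check: I - K =
[[1, 0, 0, 0],
 [3, 7, 6, -9],
 [2, 4, 5, -6],
 [3, 6, 6, -8]]
has determinant 2.) The finite-dimensional Fredholm alternative says: either (I - K) is invertible, or ker(I - K) ≠ {0} and then range(I - K) = ker((I - K)^*)^⊥, with dim ker(I - K) = dim ker((I - K)^*). Since det(I - K) ≠ 0, 1 is not an eigenvalue of K and ker(I - K) = {0}, so we are in the first case: for every y there is a unique x = (I - K)^(-1) y. Explicitly, by the Sherman–Morrison formula, (I - u v^T)^(-1) = I + u v^T/(1 - v·u), i.e. (I - K)^(-1) = I + K/(2).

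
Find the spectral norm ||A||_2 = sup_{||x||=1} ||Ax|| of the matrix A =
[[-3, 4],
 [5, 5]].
||A||_2 = sqrt((75 + sqrt(725))/2) ≈ 7.1388 (= sqrt(largest eigenvalue of A^T A))

||A||_2 = sigma_max(A) = sqrt(lambda_max(A^T A)). Form the symmetric matrix M = A^T A =
[[34, 13],
 [13, 41]].
Its characteristic polynomial (trace, determinant of M give the coefficients) is
  p(λ) = det(λ I - M) = λ^2 - 75λ + 1225.
For λ^2 - 75λ + 1225 the discriminant is 725. It is nonnegative but not a perfect square, so the roots are real and irrational: λ = (75 ± sqrt(725))/2 ≈ 50.9629, 24.0371.
So the eigenvalues of A^T A are ≈ 24.0371, 50.9629 (all ≥ 0, as they must be for A^T A). The largest is λ_max = (75 + sqrt(725))/2 ≈ 50.9629, hence ||A||_2 = sqrt(λ_max) = sqrt((75 + sqrt(725))/2) ≈ 7.1388.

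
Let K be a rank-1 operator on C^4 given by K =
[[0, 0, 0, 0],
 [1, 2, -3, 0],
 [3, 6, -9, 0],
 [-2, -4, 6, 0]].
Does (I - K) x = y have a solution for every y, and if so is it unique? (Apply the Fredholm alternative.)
(I - K) is invertible (det(I - K) = 8 ≠ 0), so for every y in C^4 the equation (I - K) x = y has a unique solution.

K has rank 1, so it is an outer product K = u v^T: every row of K is a multiple of one row vector. Reading off the entries, u = (0, 1, 3, -2) and v = (1, 2, -3, 0) (row i of K equals u_i·v^T). A rank-one matrix u v^T satisfies K u = u (v·u) and kills the (3)-dimensional subspace v^⊥, so its characteristic polynomial is lambda^3 (lambda - v·u) with v·u = tr K = -7. Hence the eigenvalues of I - K are 1 (multiplicity 3) and 1 - (-7) = 8, so det(I - K) = 8. (Direct check: I - K =
[[1, 0, 0, 0],
 [-1, -1, 3, 0],
 [-3, -6, 10, 0],
 [2, 4, -6, 1]]
has determinant 8.) The finite-dimensional Fredholm alternative says: either (I - K) is invertible, or ker(I - K) ≠ {0} and then range(I - K) = ker((I - K)^*)^⊥, with dim ker(I - K) = dim ker((I - K)^*). Since det(I - K) ≠ 0, 1 is not an eigenvalue of K and ker(I - K) = {0}, so we are in the first case: for every y there is a unique x = (I - K)^(-1) y. Explicitly, by the Sherman–Morrison formula, (I - u v^T)^(-1) = I + u v^T/(1 - v·u), i.e. (I - K)^(-1) = I + K/(8).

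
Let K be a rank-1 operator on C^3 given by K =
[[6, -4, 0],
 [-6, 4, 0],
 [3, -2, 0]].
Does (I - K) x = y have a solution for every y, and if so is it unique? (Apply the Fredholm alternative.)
(I - K) is invertible (det(I - K) = -9 ≠ 0), so for every y in C^3 the equation (I - K) x = y has a unique solution.

K has rank 1, so it is an outer product K = u v^T: every row of K is a multiple of one row vector. Reading off the entries, u = (-2, 2, -1) and v = (-3, 2, 0) (row i of K equals u_i·v^T). A rank-one matrix u v^T satisfies K u = u (v·u) and kills the (2)-dimensional subspace v^⊥, so its characteristic polynomial is lambda^2 (lambda - v·u) with v·u = tr K = 10. Hence the eigenvalues of I - K are 1 (multiplicity 2) and 1 - (10) = -9, so det(I - K) = -9. (Direct check: I - K =
[[-5, 4, 0],
 [6, -3, 0],
 [-3, 2, 1]]
has determinant -9.) The finite-dimensional Fredholm alternative says: either (I - K) is invertible, or ker(I - K) ≠ {0} and then range(I - K) = ker((I - K)^*)^⊥, with dim ker(I - K) = dim ker((I - K)^*). Since det(I - K) ≠ 0, 1 is not an eigenvalue of K and ker(I - K) = {0}, so we are in the first case: for every y there is a unique x = (I - K)^(-1) y. Explicitly, by the Sherman–Morrison formula, (I - u v^T)^(-1) = I + u v^T/(1 - v·u), i.e. (I - K)^(-1) = I + K/(-9).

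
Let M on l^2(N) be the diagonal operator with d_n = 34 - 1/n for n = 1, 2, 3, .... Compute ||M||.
||M|| = 34

For a diagonal operator on l^2 with entries d_n, ||M|| = sup_n |d_n|. Here d_1 = 33, d_2 = 67/2, ..., and d_n = 34 - 1/n increases monotonically toward 34. All terms lie in [33, 34), so |d_n| = d_n and the supremum is the limit 34, which is not attained by any individual d_n. Hence ||M|| = 34.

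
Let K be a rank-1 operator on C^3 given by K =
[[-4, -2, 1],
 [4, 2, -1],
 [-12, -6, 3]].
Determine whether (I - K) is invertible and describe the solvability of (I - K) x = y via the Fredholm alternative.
(I - K) is singular (det(I - K) = 0, i.e. 1 ∈ sigma(K)). (I - K) x = y is solvable iff y ⊥ ker((I - K)^*) = span{(-4, -2, 1)}, i.e. iff -4y_1 - 2y_2 + y_3 = 0. When solvable, the solutions are x = y + c·(1, -1, 3), c arbitrary (ker(I - K) = span{(1, -1, 3)}, dimension 1).

K has rank 1, so it is an outer product K = u v^T: every row of K is a multiple of one row vector. Reading off the entries, u = (1, -1, 3) and v = (-4, -2, 1) (row i of K equals u_i·v^T). A rank-one matrix u v^T satisfies K u = u (v·u) and kills the (2)-dimensional subspace v^⊥, so its characteristic polynomial is lambda^2 (lambda - v·u) with v·u = tr K = 1. Hence the eigenvalues of I - K are 1 (multiplicity 2) and 1 - (1) = 0, so det(I - K) = 0. (Direct check: I - K =
[[5, 2, -1],
 [-4, -1, 1],
 [12, 6, -2]]
has determinant 0.) So 1 is an eigenvalue of K and (I - K) is not invertible. The finite-dimensional Fredholm alternative says: either (I - K) is invertible, or ker(I - K) ≠ {0} and then range(I - K) = ker((I - K)^*)^⊥, with dim ker(I - K) = dim ker((I - K)^*). We are in the second case, so we need both kernels. Kernel of I - K: (I - K) u = u - u (v·u) = u - u = 0, so ker(I - K) = span{u} = span{(1, -1, 3)} (it is exactly 1-dimensional because rank(I - K) = 2). Kernel of the adjoint: K is real, so (I - K)^* = I - K^T = I - v u^T, and (I - v u^T) v = v - v (u·v) = 0; hence ker((I - K)^*) = span{v} = span{(-4, -2, 1)}. Therefore (I - K) x = y is solvable iff <y, v> = 0, i.e. iff -4y_1 - 2y_2 + y_3 = 0. When this holds, K y = u (v·y) = 0, so (I - K) y = y and x = y is a particular solution; the full solution set is the line x = y + c·u = y + c·(1, -1, 3), c ∈ C.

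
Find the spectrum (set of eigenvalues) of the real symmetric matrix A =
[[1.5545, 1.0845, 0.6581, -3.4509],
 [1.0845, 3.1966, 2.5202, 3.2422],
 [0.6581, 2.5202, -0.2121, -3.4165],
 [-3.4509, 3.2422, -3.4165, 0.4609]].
sigma(A) ≈ {-6, 0, 5, 6}

A is real symmetric, so its spectrum consists of real eigenvalues. Expanding the characteristic polynomial of the displayed matrix gives
  det(λ I - A) = p(λ) = λ^4 + (-5)λ^3 + (-36)λ^2 + (180)λ + (-0.0076).
Solving p(λ) = 0 yields eigenvalues ≈ -6, 0, 5, 6. (A is shown rounded to 4 decimals, so these recover the underlying integer eigenvalues to within that precision.)
Verification: the trace of A = 5 equals the sum of eigenvalues 5, and det(A) ≈ -0.0076 matches the eigenvalue product 0.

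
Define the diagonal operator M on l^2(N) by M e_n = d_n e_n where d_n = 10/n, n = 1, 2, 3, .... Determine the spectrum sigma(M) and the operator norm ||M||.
sigma(M) = {10/n : n ≥ 1} ∪ {0}; ||M|| = 10

A bounded diagonal operator on l^2 with diagonal entries d_n has spectrum equal to the closure of {d_n : n ≥ 1}: every d_n is an eigenvalue (with eigenvector e_n), so {d_n} ⊂ sigma(M); the spectrum is closed, so its closure is too; and for lambda not in the closure, (M - lambda I) has bounded inverse (the diagonal entries 1/(d_n - lambda) are bounded). For our sequence d_n = 10/n, n = 1, 2, 3, ...:
  - {d_n} = {10/n : n ≥ 1}; the only limit point is 0
  - closure = {10/n : n ≥ 1} ∪ {0}
For the norm: a diagonal operator has ||M|| = sup_n |d_n|. Here d_n = 10/n is positive and decreasing, so sup_n |d_n| = d_1 = 10. So ||M|| = 10.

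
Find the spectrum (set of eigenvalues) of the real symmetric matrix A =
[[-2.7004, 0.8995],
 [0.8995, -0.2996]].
sigma(A) ≈ {-3, 0}

A is real symmetric, so its spectrum consists of real eigenvalues. Expanding the characteristic polynomial of the displayed matrix gives
  det(λ I - A) = p(λ) = λ^2 + (3)λ + (0).
Solving p(λ) = 0 yields eigenvalues ≈ -3, 0. (A is shown rounded to 4 decimals, so these recover the underlying integer eigenvalues to within that precision.)
Verification: the trace of A = -3 equals the sum of eigenvalues -3, and det(A) ≈ -0.0001 matches the eigenvalue product 0.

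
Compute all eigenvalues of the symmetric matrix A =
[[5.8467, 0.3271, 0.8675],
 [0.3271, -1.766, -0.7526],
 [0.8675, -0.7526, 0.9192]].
sigma(A) ≈ {-2, 1, 6}

A is real symmetric, so its spectrum consists of real eigenvalues. Expanding the characteristic polynomial of the displayed matrix gives
  det(λ I - A) = p(λ) = λ^3 + (-5)λ^2 + (-8)λ + (12).
Solving p(λ) = 0 yields eigenvalues ≈ -2, 1, 6. (A is shown rounded to 4 decimals, so these recover the underlying integer eigenvalues to within that precision.)
Verification: the trace of A = 5 equals the sum of eigenvalues 5, and det(A) ≈ -11.9990 matches the eigenvalue product -12.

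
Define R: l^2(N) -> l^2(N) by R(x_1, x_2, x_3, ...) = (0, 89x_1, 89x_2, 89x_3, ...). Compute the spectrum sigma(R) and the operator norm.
sigma(R) = closed disk {z in C : |z| ≤ 89}; ||R|| = 89

Note R = 89·U where U is the unit right shift (U x)_k = x_{k-1} (with x_0 := 0); so ||R|| = 89||U|| and sigma(R) = 89·sigma(U). ||R x||^2 = sum_{k≥1} |89x_k|^2 = 7921||x||^2, so ||R|| = 89 and sigma(R) ⊂ {|z| ≤ 89}. For any |lambda| < 89, the equation (R - lambda I) x = 0 forces x_1 = 0, then 89x_k = lambda x_{k+1} ⇒ x = 0, so R has no eigenvalues. But (R - lambda I) is not surjective for |lambda| < 89: solving (R - lambda I) x = e_1 would require x_n proportional to (lambda/89)^(-n), which is not in l^2. So every |lambda| < 89 lies in the residual spectrum. The boundary |lambda| = 89 is in the approximate point spectrum (the spectrum is closed). Hence sigma(R) is the closed disk of radius 89.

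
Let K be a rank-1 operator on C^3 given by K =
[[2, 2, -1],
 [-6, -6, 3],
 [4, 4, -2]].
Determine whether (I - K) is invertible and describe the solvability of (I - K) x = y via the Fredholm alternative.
(I - K) is invertible (det(I - K) = 7 ≠ 0), so for every y in C^3 the equation (I - K) x = y has a unique solution.

K has rank 1, so it is an outer product K = u v^T: every row of K is a multiple of one row vector. Reading off the entries, u = (-1, 3, -2) and v = (-2, -2, 1) (row i of K equals u_i·v^T). A rank-one matrix u v^T satisfies K u = u (v·u) and kills the (2)-dimensional subspace v^⊥, so its characteristic polynomial is lambda^2 (lambda - v·u) with v·u = tr K = -6. Hence the eigenvalues of I - K are 1 (multiplicity 2) and 1 - (-6) = 7, so det(I - K) = 7. (Direct check: I - K =
[[-1, -2, 1],
 [6, 7, -3],
 [-4, -4, 3]]
has determinant 7.) The finite-dimensional Fredholm alternative says: either (I - K) is invertible, or ker(I - K) ≠ {0} and then range(I - K) = ker((I - K)^*)^⊥, with dim ker(I - K) = dim ker((I - K)^*). Since det(I - K) ≠ 0, 1 is not an eigenvalue of K and ker(I - K) = {0}, so we are in the first case: for every y there is a unique x = (I - K)^(-1) y. Explicitly, by the Sherman–Morrison formula, (I - u v^T)^(-1) = I + u v^T/(1 - v·u), i.e. (I - K)^(-1) = I + K/(7).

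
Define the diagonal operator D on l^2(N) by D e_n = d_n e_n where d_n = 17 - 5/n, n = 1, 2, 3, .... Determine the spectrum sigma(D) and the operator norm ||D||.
sigma(D) = {17 - 5/n : n ≥ 1} ∪ {17}; ||D|| = 17

A bounded diagonal operator on l^2 with diagonal entries d_n has spectrum equal to the closure of {d_n : n ≥ 1}: every d_n is an eigenvalue (with eigenvector e_n), so {d_n} ⊂ sigma(D); the spectrum is closed, so its closure is too; and for lambda not in the closure, (D - lambda I) has bounded inverse (the diagonal entries 1/(d_n - lambda) are bounded). For our sequence d_n = 17 - 5/n, n = 1, 2, 3, ...:
  - {d_n} = {17 - 5/n : n ≥ 1}; the only limit point is 17
  - closure = {17 - 5/n : n ≥ 1} ∪ {17}
For the norm: a diagonal operator has ||D|| = sup_n |d_n|. Here d_n = 17 - 5/n increases monotonically from d_1 = 12 toward 17, with all terms in [12, 17); so sup_n |d_n| = 17 (the supremum is the limit, not attained). So ||D|| = 17.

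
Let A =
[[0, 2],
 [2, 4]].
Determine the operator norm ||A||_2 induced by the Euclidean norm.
||A||_2 = sqrt((24 + sqrt(512))/2) ≈ 4.8284 (= sqrt(largest eigenvalue of A^T A))

||A||_2 = sigma_max(A) = sqrt(lambda_max(A^T A)). Form the symmetric matrix M = A^T A =
[[4, 8],
 [8, 20]].
Its characteristic polynomial (trace, determinant of M give the coefficients) is
  p(λ) = det(λ I - M) = λ^2 - 24λ + 16.
For λ^2 - 24λ + 16 the discriminant is 512. It is nonnegative but not a perfect square, so the roots are real and irrational: λ = (24 ± sqrt(512))/2 ≈ 23.3137, 0.6863.
So the eigenvalues of A^T A are ≈ 0.6863, 23.3137 (all ≥ 0, as they must be for A^T A). The largest is λ_max = (24 + sqrt(512))/2 ≈ 23.3137, hence ||A||_2 = sqrt(λ_max) = sqrt((24 + sqrt(512))/2) ≈ 4.8284.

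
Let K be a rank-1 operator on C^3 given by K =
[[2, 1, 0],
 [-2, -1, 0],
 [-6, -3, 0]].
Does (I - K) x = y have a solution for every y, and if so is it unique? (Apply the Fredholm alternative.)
(I - K) is singular (det(I - K) = 0, i.e. 1 ∈ sigma(K)). (I - K) x = y is solvable iff y ⊥ ker((I - K)^*) = span{(2, 1, 0)}, i.e. iff 2y_1 + y_2 = 0. When solvable, the solutions are x = y + c·(1, -1, -3), c arbitrary (ker(I - K) = span{(1, -1, -3)}, dimension 1).

K has rank 1, so it is an outer product K = u v^T: every row of K is a multiple of one row vector. Reading off the entries, u = (1, -1, -3) and v = (2, 1, 0) (row i of K equals u_i·v^T). A rank-one matrix u v^T satisfies K u = u (v·u) and kills the (2)-dimensional subspace v^⊥, so its characteristic polynomial is lambda^2 (lambda - v·u) with v·u = tr K = 1. Hence the eigenvalues of I - K are 1 (multiplicity 2) and 1 - (1) = 0, so det(I - K) = 0. (Direct check: I - K =
[[-1, -1, 0],
 [2, 2, 0],
 [6, 3, 1]]
has determinant 0.) So 1 is an eigenvalue of K and (I - K) is not invertible. The finite-dimensional Fredholm alternative says: either (I - K) is invertible, or ker(I - K) ≠ {0} and then range(I - K) = ker((I - K)^*)^⊥, with dim ker(I - K) = dim ker((I - K)^*). We are in the second case, so we need both kernels. Kernel of I - K: (I - K) u = u - u (v·u) = u - u = 0, so ker(I - K) = span{u} = span{(1, -1, -3)} (it is exactly 1-dimensional because rank(I - K) = 2). Kernel of the adjoint: K is real, so (I - K)^* = I - K^T = I - v u^T, and (I - v u^T) v = v - v (u·v) = 0; hence ker((I - K)^*) = span{v} = span{(2, 1, 0)}. Therefore (I - K) x = y is solvable iff <y, v> = 0, i.e. iff 2y_1 + y_2 = 0. When this holds, K y = u (v·y) = 0, so (I - K) y = y and x = y is a particular solution; the full solution set is the line x = y + c·u = y + c·(1, -1, -3), c ∈ C.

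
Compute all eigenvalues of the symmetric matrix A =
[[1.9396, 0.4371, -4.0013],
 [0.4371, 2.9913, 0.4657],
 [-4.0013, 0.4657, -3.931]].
sigma(A) ≈ {-6, 3, 4}

A is real symmetric, so its spectrum consists of real eigenvalues. Expanding the characteristic polynomial of the displayed matrix gives
  det(λ I - A) = p(λ) = λ^3 + (-1)λ^2 + (-30)λ + (71.9979).
Solving p(λ) = 0 yields eigenvalues ≈ -6, 3, 4. (A is shown rounded to 4 decimals, so these recover the underlying integer eigenvalues to within that precision.)
Verification: the trace of A = 1 equals the sum of eigenvalues 1, and det(A) ≈ -71.9979 matches the eigenvalue product -72.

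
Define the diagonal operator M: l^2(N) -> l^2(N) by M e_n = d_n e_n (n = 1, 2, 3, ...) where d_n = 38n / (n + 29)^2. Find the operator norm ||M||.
||M|| = 19/58 (attained at n = 29)

For M diagonal, ||M|| = sup_n |d_n|. Treat f(x) = 38x / (x + 29)^2 for real x > 0. By the quotient rule, f'(x) = 38(29 - x)/(x + 29)^3, which is positive for x < 29 and negative for x > 29. So f has a unique maximum at x = 29, and since 29 is a positive integer, the supremum over n ≥ 1 is attained at n = 29: d_29 = 38·29/(29 + 29)^2 = 38·29/3364 = 19/58. Hence ||M|| = 19/58.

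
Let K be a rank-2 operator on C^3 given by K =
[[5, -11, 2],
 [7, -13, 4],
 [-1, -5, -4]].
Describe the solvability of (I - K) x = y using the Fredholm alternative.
(I - K) is invertible (det(I - K) = 79 ≠ 0), so for every y in C^3 the equation (I - K) x = y has a unique solution.

K has rank 2 and factors as K = U V^T = u1 v1^T + u2 v2^T with u1 = (-3, -3, -3), v1 = (-1, 3, 0), u2 = (-1, -2, 2), v2 = (-2, 2, -2) (multiplying out reproduces the displayed K). The nonzero eigenvalues of U V^T coincide with those of the 2 x 2 matrix G = V^T U = [[v1·u1, v1·u2], [v2·u1, v2·u2]] = [[-6, -5], [6, -6]], and by the Sylvester determinant identity det(I_3 - U V^T) = det(I_2 - V^T U) = det([[7, 5], [-6, 7]]) = (7)(7) - (5)(-6) = 79. (Direct check: I - K =
[[-4, 11, -2],
 [-7, 14, -4],
 [1, 5, 5]]
has determinant 79.) The finite-dimensional Fredholm alternative says: either (I - K) is invertible, or ker(I - K) ≠ {0} and then range(I - K) = ker((I - K)^*)^⊥, with dim ker(I - K) = dim ker((I - K)^*). Since det(I - K) ≠ 0, 1 is not an eigenvalue of K and ker(I - K) = {0}, so we are in the first case: for every y there is a unique x = (I - K)^(-1) y. (Explicitly, by the Woodbury identity, (I - U V^T)^(-1) = I + U (I_2 - G)^(-1) V^T.)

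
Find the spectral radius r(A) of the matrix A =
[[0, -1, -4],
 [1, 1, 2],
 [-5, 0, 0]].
r(A) ≈ 4.6343

The eigenvalues of A are the roots of its characteristic polynomial. With M = A (coefficients from the trace, the sum of principal 2x2 minors, and det A):
  p(λ) = det(λ I - M) = λ^3 - λ^2 - 19λ + 10.
No integer candidate from the rational root theorem (±divisors of 10) is a root, so the roots are irrational. The cubic discriminant is Δ = 28557 > 0, so there are three distinct real roots. p(-5) = -45 and p(-4) = 6 have opposite signs, so a root lies in (-5, -4); Newton's method refines it to λ ≈ -4.1538. p(0) = 10 and p(1) = -9 have opposite signs, so a root lies in (0, 1); Newton's method refines it to λ ≈ 0.5195. p(4) = -18 and p(5) = 15 have opposite signs, so a root lies in (4, 5); Newton's method refines it to λ ≈ 4.6343. Check (Vieta): the three roots sum to 1, matching tr M = 1.
Thus the eigenvalues (to 4 decimals) are -4.1538 (modulus 4.1538); 0.5195 (modulus 0.5195); 4.6343 (modulus 4.6343). The spectral radius is the largest modulus: r(A) ≈ 4.6343. (Cross-check: r(A) ≤ ||A||_2 ≈ 5.1915; equality holds whenever A is normal, though it can also hold for some non-normal A.)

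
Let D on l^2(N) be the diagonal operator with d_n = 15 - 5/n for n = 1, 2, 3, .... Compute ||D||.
||D|| = 15

For a diagonal operator on l^2 with entries d_n, ||D|| = sup_n |d_n|. Here d_1 = 10, d_2 = 25/2, ..., and d_n = 15 - 5/n increases monotonically toward 15. All terms lie in [10, 15), so |d_n| = d_n and the supremum is the limit 15, which is not attained by any individual d_n. Hence ||D|| = 15.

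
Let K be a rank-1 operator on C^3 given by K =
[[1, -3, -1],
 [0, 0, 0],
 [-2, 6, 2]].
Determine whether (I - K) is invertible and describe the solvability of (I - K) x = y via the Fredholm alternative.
(I - K) is invertible (det(I - K) = -2 ≠ 0), so for every y in C^3 the equation (I - K) x = y has a unique solution.

K has rank 1, so it is an outer product K = u v^T: every row of K is a multiple of one row vector. Reading off the entries, u = (1, 0, -2) and v = (1, -3, -1) (row i of K equals u_i·v^T). A rank-one matrix u v^T satisfies K u = u (v·u) and kills the (2)-dimensional subspace v^⊥, so its characteristic polynomial is lambda^2 (lambda - v·u) with v·u = tr K = 3. Hence the eigenvalues of I - K are 1 (multiplicity 2) and 1 - (3) = -2, so det(I - K) = -2. (Direct check: I - K =
[[0, 3, 1],
 [0, 1, 0],
 [2, -6, -1]]
has determinant -2.) The finite-dimensional Fredholm alternative says: either (I - K) is invertible, or ker(I - K) ≠ {0} and then range(I - K) = ker((I - K)^*)^⊥, with dim ker(I - K) = dim ker((I - K)^*). Since det(I - K) ≠ 0, 1 is not an eigenvalue of K and ker(I - K) = {0}, so we are in the first case: for every y there is a unique x = (I - K)^(-1) y. Explicitly, by the Sherman–Morrison formula, (I - u v^T)^(-1) = I + u v^T/(1 - v·u), i.e. (I - K)^(-1) = I + K/(-2).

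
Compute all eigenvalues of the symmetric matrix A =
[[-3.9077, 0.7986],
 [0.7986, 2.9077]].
sigma(A) ≈ {-4, 3}

A is real symmetric, so its spectrum consists of real eigenvalues. Expanding the characteristic polynomial of the displayed matrix gives
  det(λ I - A) = p(λ) = λ^2 + (1)λ + (-12).
Solving p(λ) = 0 yields eigenvalues ≈ -4, 3. (A is shown rounded to 4 decimals, so these recover the underlying integer eigenvalues to within that precision.)
Verification: the trace of A = -1 equals the sum of eigenvalues -1, and det(A) ≈ -12.0002 matches the eigenvalue product -12.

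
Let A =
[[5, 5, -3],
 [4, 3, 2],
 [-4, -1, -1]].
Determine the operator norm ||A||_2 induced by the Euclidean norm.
||A||_2 ≈ 9.442 (= sqrt(largest eigenvalue of A^T A))

||A||_2 = sigma_max(A) = sqrt(lambda_max(A^T A)). Form the symmetric matrix M = A^T A =
[[57, 41, -3],
 [41, 35, -8],
 [-3, -8, 14]].
Its characteristic polynomial (trace, sum of principal 2x2 minors, determinant of M give the coefficients) is
  p(λ) = det(λ I - M) = λ^3 - 106λ^2 + 1529λ - 2401.
No integer candidate from the rational root theorem (±divisors of 2401) is a root, so the roots are irrational. The cubic discriminant is Δ = 7380092761 > 0, so there are three distinct real roots. p(1) = -977 and p(2) = 241 have opposite signs, so a root lies in (1, 2); Newton's method refines it to λ ≈ 1.7883. p(15) = 59 and p(16) = -977 have opposite signs, so a root lies in (15, 16); Newton's method refines it to λ ≈ 15.0602. p(89) = -977 and p(90) = 5609 have opposite signs, so a root lies in (89, 90); Newton's method refines it to λ ≈ 89.1515. Check (Vieta): the three roots sum to 106, matching tr M = 106.
So the eigenvalues of A^T A are ≈ 1.7883, 15.0602, 89.1515 (all ≥ 0, as they must be for A^T A). The largest is λ_max ≈ 89.1515, hence ||A||_2 = sqrt(λ_max) ≈ 9.442.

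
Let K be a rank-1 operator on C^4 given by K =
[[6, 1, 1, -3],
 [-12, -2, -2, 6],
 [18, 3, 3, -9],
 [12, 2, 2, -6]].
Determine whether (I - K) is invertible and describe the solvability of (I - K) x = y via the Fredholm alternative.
(I - K) is singular (det(I - K) = 0, i.e. 1 ∈ sigma(K)). (I - K) x = y is solvable iff y ⊥ ker((I - K)^*) = span{(6, 1, 1, -3)}, i.e. iff 6y_1 + y_2 + y_3 - 3y_4 = 0. When solvable, the solutions are x = y + c·(1, -2, 3, 2), c arbitrary (ker(I - K) = span{(1, -2, 3, 2)}, dimension 1).

K has rank 1, so it is an outer product K = u v^T: every row of K is a multiple of one row vector. Reading off the entries, u = (1, -2, 3, 2) and v = (6, 1, 1, -3) (row i of K equals u_i·v^T). A rank-one matrix u v^T satisfies K u = u (v·u) and kills the (3)-dimensional subspace v^⊥, so its characteristic polynomial is lambda^3 (lambda - v·u) with v·u = tr K = 1. Hence the eigenvalues of I - K are 1 (multiplicity 3) and 1 - (1) = 0, so det(I - K) = 0. (Direct check: I - K =
[[-5, -1, -1, 3],
 [12, 3, 2, -6],
 [-18, -3, -2, 9],
 [-12, -2, -2, 7]]
has determinant 0.) So 1 is an eigenvalue of K and (I - K) is not invertible. The finite-dimensional Fredholm alternative says: either (I - K) is invertible, or ker(I - K) ≠ {0} and then range(I - K) = ker((I - K)^*)^⊥, with dim ker(I - K) = dim ker((I - K)^*). We are in the second case, so we need both kernels. Kernel of I - K: (I - K) u = u - u (v·u) = u - u = 0, so ker(I - K) = span{u} = span{(1, -2, 3, 2)} (it is exactly 1-dimensional because rank(I - K) = 3). Kernel of the adjoint: K is real, so (I - K)^* = I - K^T = I - v u^T, and (I - v u^T) v = v - v (u·v) = 0; hence ker((I - K)^*) = span{v} = span{(6, 1, 1, -3)}. Therefore (I - K) x = y is solvable iff <y, v> = 0, i.e. iff 6y_1 + y_2 + y_3 - 3y_4 = 0. When this holds, K y = u (v·y) = 0, so (I - K) y = y and x = y is a particular solution; the full solution set is the line x = y + c·u = y + c·(1, -2, 3, 2), c ∈ C.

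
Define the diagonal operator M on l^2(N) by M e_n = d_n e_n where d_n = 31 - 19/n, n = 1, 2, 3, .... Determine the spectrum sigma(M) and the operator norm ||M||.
sigma(M) = {31 - 19/n : n ≥ 1} ∪ {31}; ||M|| = 31

A bounded diagonal operator on l^2 with diagonal entries d_n has spectrum equal to the closure of {d_n : n ≥ 1}: every d_n is an eigenvalue (with eigenvector e_n), so {d_n} ⊂ sigma(M); the spectrum is closed, so its closure is too; and for lambda not in the closure, (M - lambda I) has bounded inverse (the diagonal entries 1/(d_n - lambda) are bounded). For our sequence d_n = 31 - 19/n, n = 1, 2, 3, ...:
  - {d_n} = {31 - 19/n : n ≥ 1}; the only limit point is 31
  - closure = {31 - 19/n : n ≥ 1} ∪ {31}
For the norm: a diagonal operator has ||M|| = sup_n |d_n|. Here d_n = 31 - 19/n increases monotonically from d_1 = 12 toward 31, with all terms in [12, 31); so sup_n |d_n| = 31 (the supremum is the limit, not attained). So ||M|| = 31.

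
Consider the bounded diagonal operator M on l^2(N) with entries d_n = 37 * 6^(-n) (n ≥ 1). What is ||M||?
||M|| = 37/6 (attained at n = 1)

For M diagonal, ||M|| = sup_n |d_n|. The sequence d_n = 37 * 6^(-n) is positive and strictly decreasing (ratio 6^(-1) < 1), so the supremum is d_1 = 37/6. Hence ||M|| = 37/6.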